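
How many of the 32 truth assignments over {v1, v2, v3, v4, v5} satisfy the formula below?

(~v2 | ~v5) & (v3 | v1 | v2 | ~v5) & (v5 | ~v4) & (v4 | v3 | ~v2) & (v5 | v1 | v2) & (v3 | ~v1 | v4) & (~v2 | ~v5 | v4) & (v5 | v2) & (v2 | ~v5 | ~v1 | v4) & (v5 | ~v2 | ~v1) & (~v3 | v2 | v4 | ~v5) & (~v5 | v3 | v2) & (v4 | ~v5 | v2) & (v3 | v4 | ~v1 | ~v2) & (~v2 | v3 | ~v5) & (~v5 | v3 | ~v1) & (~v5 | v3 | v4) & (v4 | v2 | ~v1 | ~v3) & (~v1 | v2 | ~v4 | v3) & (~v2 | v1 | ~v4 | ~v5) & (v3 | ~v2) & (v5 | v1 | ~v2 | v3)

3

There are 2^5 = 32 truth assignments over (v1, v2, v3, v4, v5).
Split on v4. With v4 = 1, the clauses containing v4 are satisfied and ~v4 drops from the rest; 2 of the 2^4 = 16 assignments to the other variables satisfy what remains.
With v4 = 0, by the same count on the reduced clause set, 1 assignment works.
(One model: v1=F, v2=F, v3=T, v4=T, v5=T.)
Total: 2 + 1 = 3.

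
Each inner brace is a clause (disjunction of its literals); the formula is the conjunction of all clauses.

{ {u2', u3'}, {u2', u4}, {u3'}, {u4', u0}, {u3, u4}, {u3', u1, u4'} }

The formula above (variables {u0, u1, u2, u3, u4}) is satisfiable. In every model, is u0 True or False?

Suppose u0 = 0.
(u3') alone gives u3 = 0.
(u4') alone gives u4 = 0.
But (u4) is also a unit clause — contradiction.
So every satisfying assignment has u0 = True.

True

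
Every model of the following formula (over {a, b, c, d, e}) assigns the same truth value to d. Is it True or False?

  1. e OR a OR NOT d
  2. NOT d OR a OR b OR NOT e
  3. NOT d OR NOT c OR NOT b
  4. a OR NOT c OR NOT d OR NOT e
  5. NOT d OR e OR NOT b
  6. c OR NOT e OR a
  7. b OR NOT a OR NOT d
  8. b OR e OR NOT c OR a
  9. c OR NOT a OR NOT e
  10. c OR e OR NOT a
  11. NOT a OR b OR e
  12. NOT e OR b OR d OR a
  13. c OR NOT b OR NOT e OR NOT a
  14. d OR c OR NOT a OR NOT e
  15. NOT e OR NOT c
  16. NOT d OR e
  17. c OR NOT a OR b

Suppose d = true.
Unit clause (e) forces e = true.
Unit clause (NOT c) forces c = false.
Unit clause (a) forces a = true.
That conflicts with the unit clause (NOT a).
So every satisfying assignment has d = False.

False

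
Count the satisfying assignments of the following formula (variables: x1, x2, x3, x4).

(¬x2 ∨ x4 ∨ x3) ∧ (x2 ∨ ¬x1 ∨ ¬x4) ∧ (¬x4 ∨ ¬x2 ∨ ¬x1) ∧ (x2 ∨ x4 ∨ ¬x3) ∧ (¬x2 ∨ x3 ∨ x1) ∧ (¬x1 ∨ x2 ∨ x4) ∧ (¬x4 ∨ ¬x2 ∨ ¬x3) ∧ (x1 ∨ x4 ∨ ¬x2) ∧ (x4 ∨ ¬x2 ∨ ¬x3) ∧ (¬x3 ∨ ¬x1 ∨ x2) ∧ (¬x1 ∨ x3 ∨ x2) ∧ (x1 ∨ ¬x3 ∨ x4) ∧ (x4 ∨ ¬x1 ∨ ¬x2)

There are 2^4 = 16 truth assignments over (x1, x2, x3, x4).
Check each against the 13 clauses (columns in the order x1, x2, x3, x4):
  F F F F  ✓ satisfies all
  F F F T  ✓ satisfies all
  F F T F  ✗ fails (x2 ∨ x4 ∨ ¬x3)
  F F T T  ✓ satisfies all
  F T F F  ✗ fails (¬x2 ∨ x4 ∨ x3)
  F T F T  ✗ fails (¬x2 ∨ x3 ∨ x1)
  F T T F  ✗ fails (x1 ∨ x4 ∨ ¬x2)
  F T T T  ✗ fails (¬x4 ∨ ¬x2 ∨ ¬x3)
  T F F F  ✗ fails (¬x1 ∨ x2 ∨ x4)
  T F F T  ✗ fails (x2 ∨ ¬x1 ∨ ¬x4)
  T F T F  ✗ fails (x2 ∨ x4 ∨ ¬x3)
  T F T T  ✗ fails (x2 ∨ ¬x1 ∨ ¬x4)
  T T F F  ✗ fails (¬x2 ∨ x4 ∨ x3)
  T T F T  ✗ fails (¬x4 ∨ ¬x2 ∨ ¬x1)
  T T T F  ✗ fails (x4 ∨ ¬x2 ∨ ¬x3)
  T T T T  ✗ fails (¬x4 ∨ ¬x2 ∨ ¬x1)
3 of the 16 rows are models.

3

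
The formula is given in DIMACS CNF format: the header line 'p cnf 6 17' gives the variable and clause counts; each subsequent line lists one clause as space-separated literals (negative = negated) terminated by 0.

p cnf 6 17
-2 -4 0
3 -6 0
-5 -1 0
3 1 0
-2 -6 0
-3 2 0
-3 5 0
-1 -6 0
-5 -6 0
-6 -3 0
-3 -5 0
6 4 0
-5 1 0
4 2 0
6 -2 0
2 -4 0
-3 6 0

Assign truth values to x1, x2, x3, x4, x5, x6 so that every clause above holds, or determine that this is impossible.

Branch on x2: set x2 = False.
From the singleton clause (¬x3), x3 = False.
From the singleton clause (¬x6), x6 = False.
From the singleton clause (x1), x1 = True.
From the singleton clause (¬x5), x5 = False.
From the singleton clause (x4), x4 = True.
But (¬x4) is also a unit clause — contradiction.
So x2 must be the other value — set x2 = True.
From the singleton clause (¬x4), x4 = False.
From the singleton clause (¬x6), x6 = False.
But (x6) is also a unit clause — contradiction.
Neither x2 = True nor x2 = False works.

UNSATISFIABLE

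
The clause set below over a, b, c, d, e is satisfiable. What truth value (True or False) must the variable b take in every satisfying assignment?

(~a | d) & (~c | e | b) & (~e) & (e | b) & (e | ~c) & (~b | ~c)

True

Suppose b = 0.
Unit clause (~e) forces e = 0.
That conflicts with the unit clause (e).
So every satisfying assignment has b = True.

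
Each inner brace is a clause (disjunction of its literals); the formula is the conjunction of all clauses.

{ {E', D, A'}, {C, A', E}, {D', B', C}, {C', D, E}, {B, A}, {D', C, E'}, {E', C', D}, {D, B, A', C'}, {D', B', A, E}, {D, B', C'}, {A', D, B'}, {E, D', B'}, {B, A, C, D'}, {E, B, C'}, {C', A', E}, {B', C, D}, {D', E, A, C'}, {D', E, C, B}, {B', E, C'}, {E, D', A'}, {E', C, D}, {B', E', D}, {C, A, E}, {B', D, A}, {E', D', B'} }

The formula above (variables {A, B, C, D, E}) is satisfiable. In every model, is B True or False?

Suppose B = 1.
Case D = 0:
The clause (C') is unit, so C = 0.
But (C) is also a unit clause — contradiction.
That branch fails; take D = 1 instead.
The clause (C) is unit, so C = 1.
The clause (E) is unit, so E = 1.
But (E') is also a unit clause — contradiction.
Neither D = 1 nor D = 0 works.
So every satisfying assignment has B = False.

False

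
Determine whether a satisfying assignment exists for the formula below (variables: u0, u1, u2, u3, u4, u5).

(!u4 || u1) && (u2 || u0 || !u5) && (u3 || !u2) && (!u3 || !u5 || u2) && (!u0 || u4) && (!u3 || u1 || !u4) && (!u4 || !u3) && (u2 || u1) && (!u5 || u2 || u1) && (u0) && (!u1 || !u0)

No

The clause (u0) is unit, so u0 = true.
The clause (u4) is unit, so u4 = true.
The clause (u1) is unit, so u1 = true.
That conflicts with the unit clause (!u1).
No assignment satisfies every clause.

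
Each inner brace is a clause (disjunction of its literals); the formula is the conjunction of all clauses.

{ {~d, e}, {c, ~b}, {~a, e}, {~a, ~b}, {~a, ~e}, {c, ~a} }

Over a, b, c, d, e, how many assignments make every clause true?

9

There are 2^5 = 32 truth assignments over (a, b, c, d, e).
Split on c. With c = 1, the clauses containing c are satisfied and ~c drops from the rest; 6 of the 2^4 = 16 assignments to the other variables satisfy what remains.
With c = 0, by the same count on the reduced clause set, 3 assignments work.
(One model: a=F, b=F, c=F, d=F, e=F.)
Total: 6 + 3 = 9.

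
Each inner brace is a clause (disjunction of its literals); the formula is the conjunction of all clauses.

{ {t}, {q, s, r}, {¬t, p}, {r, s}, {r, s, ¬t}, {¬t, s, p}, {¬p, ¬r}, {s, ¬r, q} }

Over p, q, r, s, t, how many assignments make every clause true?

2

There are 2^5 = 32 truth assignments over (p, q, r, s, t).
Split on s. With s = True, the clauses containing s are satisfied and ¬s drops from the rest; 2 of the 2^4 = 16 assignments to the other variables satisfy what remains.
With s = False, by the same count on the reduced clause set, 0 assignments work.
(One model: p=T, q=F, r=F, s=T, t=T.)
Total: 2 + 0 = 2.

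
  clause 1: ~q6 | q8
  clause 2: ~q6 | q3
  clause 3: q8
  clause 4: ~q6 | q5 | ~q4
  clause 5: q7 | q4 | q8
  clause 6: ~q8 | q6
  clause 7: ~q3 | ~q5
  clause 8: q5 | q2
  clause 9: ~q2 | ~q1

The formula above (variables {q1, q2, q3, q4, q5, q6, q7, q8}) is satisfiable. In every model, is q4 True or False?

Suppose q4 = 1.
Unit clause (q8) forces q8 = 1.
Unit clause (q6) forces q6 = 1.
Unit clause (q3) forces q3 = 1.
Unit clause (q5) forces q5 = 1.
But (~q5) is also a unit clause — contradiction.
So every satisfying assignment has q4 = False.

False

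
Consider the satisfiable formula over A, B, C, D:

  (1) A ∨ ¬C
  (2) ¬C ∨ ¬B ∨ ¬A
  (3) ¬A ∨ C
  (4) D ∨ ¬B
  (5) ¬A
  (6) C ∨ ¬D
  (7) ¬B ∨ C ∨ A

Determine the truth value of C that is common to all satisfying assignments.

Suppose C = True.
From the singleton clause (A), A = True.
But (¬A) is also a unit clause — contradiction.
So every satisfying assignment has C = False.

False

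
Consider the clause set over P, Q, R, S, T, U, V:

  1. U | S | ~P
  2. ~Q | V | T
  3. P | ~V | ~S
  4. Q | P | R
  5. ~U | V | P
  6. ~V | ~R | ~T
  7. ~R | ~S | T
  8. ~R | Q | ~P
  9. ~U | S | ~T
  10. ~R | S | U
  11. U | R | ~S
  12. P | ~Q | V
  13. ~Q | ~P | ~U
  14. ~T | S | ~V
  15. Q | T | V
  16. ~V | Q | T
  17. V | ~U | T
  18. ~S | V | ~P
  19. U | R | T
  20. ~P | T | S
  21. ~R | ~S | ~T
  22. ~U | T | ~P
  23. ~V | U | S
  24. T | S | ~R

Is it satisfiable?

Try U = 1.
Try V = 1.
Try P = 0.
The clause (~S) is unit, so S = 0.
The clause (~T) is unit, so T = 0.
The clause (Q) is unit, so Q = 1.
The clause (~R) is unit, so R = 0.
This assignment satisfies each clause.
A satisfying assignment: P=0,  Q=1,  R=0,  S=0,  T=0,  U=1,  V=1.

Yes, satisfiable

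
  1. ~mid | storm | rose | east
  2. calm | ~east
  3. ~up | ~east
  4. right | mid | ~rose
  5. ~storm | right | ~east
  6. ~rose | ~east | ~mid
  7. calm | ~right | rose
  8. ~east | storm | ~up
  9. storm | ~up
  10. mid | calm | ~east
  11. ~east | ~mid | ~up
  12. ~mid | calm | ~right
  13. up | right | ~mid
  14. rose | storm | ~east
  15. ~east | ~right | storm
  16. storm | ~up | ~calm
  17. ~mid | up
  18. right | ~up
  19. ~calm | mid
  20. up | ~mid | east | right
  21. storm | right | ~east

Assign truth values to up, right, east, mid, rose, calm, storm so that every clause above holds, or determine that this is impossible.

up: 0, right: 1, east: 0, mid: 0, rose: 1, calm: 0, storm: 1

Try calm = 0.
(~east) alone gives east = 0.
Try right = 1.
(rose) alone gives rose = 1.
(~mid) alone gives mid = 0.
Try storm = 1.
Every clause is now satisfied; up is unconstrained.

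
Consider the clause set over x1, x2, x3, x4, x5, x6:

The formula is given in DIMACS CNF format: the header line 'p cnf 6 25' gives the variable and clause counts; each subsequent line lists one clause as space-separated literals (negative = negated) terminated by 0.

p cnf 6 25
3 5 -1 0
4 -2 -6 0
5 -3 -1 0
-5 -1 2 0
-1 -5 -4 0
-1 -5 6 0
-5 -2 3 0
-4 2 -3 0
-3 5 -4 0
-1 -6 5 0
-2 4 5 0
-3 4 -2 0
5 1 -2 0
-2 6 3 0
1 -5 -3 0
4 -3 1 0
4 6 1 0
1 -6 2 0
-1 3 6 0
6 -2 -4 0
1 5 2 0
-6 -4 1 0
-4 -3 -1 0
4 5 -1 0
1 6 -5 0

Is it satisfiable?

No, unsatisfiable

Try x3 = True.
Try x5 = True.
(x1) alone gives x1 = True.
(x2) alone gives x2 = True.
(¬x4) alone gives x4 = False.
That conflicts with the unit clause (x4).
So x5 must be the other value — set x5 = False.
(¬x1) alone gives x1 = False.
(¬x4) alone gives x4 = False.
That conflicts with the unit clause (x4).
Neither x5 = True nor x5 = False works.
So x3 must be the other value — set x3 = False.
Try x5 = True.
(¬x2) alone gives x2 = False.
(¬x1) alone gives x1 = False.
(¬x6) alone gives x6 = False.
That conflicts with the unit clause (x6).
So x5 must be the other value — set x5 = False.
(¬x1) alone gives x1 = False.
(¬x2) alone gives x2 = False.
That conflicts with the unit clause (x2).
Neither x5 = True nor x5 = False works.
Neither x3 = True nor x3 = False works.
No assignment satisfies every clause.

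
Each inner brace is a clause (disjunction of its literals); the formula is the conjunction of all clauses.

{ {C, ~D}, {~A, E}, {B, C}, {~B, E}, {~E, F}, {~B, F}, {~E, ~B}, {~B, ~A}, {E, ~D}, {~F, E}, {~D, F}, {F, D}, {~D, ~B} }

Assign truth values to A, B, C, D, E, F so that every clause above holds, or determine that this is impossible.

Case C = 1:
Case A = 0:
Case B = 0:
Case E = 1:
Unit clause (F) forces F = 1.
No clause remains; D is free.

A=0,  B=0,  C=1,  D=1,  E=1,  F=1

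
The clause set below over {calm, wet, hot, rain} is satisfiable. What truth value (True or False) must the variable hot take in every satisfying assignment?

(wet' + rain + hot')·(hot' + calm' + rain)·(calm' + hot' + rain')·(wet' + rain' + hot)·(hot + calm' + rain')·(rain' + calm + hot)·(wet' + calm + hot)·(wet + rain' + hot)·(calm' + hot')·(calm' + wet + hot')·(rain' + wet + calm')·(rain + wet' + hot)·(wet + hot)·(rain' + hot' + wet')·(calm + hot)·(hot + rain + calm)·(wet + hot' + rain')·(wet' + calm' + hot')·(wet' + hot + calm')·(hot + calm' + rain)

Suppose hot = 0.
The clause (wet) is unit, so wet = 1.
The clause (rain') is unit, so rain = 0.
Now (rain) is unsatisfied and unit — conflict.
So every satisfying assignment has hot = True.

True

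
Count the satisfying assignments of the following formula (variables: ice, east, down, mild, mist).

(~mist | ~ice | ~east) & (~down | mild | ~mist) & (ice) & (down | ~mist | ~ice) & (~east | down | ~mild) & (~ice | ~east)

There are 2^5 = 32 truth assignments over (ice, east, down, mild, mist).
Split on mild. With mild = 1, the clauses containing mild are satisfied and ~mild drops from the rest; 3 of the 2^4 = 16 assignments to the other variables satisfy what remains.
With mild = 0, by the same count on the reduced clause set, 2 assignments work.
Total: 3 + 2 = 5.

5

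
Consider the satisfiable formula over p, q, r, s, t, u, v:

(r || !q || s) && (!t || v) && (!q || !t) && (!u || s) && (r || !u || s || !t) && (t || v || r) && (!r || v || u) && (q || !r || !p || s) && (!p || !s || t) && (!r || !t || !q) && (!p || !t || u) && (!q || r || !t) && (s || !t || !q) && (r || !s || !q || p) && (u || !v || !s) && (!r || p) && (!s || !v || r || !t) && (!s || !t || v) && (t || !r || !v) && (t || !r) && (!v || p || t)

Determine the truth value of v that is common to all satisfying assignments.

True

Suppose v = false.
Unit clause (!t) forces t = false.
Unit clause (r) forces r = true.
But (!r) is also a unit clause — contradiction.
So every satisfying assignment has v = True.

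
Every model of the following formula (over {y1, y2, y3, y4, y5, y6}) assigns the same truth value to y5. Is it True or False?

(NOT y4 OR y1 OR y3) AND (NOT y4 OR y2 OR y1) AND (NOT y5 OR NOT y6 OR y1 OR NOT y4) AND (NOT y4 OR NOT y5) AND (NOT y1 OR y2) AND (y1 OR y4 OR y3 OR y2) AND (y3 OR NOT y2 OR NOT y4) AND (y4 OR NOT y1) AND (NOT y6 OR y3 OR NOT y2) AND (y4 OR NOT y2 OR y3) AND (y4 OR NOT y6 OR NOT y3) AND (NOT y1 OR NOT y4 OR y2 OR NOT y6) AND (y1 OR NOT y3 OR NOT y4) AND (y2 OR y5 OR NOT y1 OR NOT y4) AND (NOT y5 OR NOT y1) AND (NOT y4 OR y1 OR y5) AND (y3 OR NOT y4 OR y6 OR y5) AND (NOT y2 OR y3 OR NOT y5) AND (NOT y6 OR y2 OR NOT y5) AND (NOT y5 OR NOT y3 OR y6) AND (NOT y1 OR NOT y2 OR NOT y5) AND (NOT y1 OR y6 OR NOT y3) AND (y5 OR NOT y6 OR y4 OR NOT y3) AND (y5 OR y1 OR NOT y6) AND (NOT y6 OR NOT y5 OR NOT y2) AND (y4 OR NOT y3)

Suppose y5 = true.
The clause (NOT y4) is unit, so y4 = false.
The clause (NOT y1) is unit, so y1 = false.
The clause (NOT y3) is unit, so y3 = false.
The clause (y2) is unit, so y2 = true.
Now (NOT y2) is unsatisfied and unit — conflict.
So every satisfying assignment has y5 = False.

False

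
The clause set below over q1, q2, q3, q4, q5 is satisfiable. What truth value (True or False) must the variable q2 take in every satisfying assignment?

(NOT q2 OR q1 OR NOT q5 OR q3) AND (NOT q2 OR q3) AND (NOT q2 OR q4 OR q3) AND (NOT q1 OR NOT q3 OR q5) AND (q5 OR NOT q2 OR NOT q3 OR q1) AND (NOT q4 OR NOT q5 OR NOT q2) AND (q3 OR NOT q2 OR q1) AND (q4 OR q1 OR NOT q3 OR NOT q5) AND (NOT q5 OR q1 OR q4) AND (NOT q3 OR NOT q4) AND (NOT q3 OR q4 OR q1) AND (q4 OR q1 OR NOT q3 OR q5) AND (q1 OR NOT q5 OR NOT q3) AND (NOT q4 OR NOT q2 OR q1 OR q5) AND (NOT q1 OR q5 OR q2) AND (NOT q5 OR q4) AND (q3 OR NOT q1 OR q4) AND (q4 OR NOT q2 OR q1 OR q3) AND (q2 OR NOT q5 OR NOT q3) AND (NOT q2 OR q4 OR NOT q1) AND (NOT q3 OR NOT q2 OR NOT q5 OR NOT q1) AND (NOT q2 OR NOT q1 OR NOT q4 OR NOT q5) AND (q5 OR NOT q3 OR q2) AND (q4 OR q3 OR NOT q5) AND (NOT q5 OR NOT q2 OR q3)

Suppose q2 = true.
From the singleton clause (q3), q3 = true.
From the singleton clause (NOT q4), q4 = false.
From the singleton clause (q1), q1 = true.
Now (NOT q1) is unsatisfied and unit — conflict.
So every satisfying assignment has q2 = False.

False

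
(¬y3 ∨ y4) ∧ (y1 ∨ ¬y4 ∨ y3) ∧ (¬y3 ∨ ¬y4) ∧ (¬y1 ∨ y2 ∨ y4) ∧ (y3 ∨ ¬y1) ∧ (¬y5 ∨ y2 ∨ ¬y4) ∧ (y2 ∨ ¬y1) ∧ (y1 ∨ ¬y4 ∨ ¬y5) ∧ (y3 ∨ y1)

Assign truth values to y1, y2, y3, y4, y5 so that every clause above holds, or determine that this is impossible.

Case y3 = False:
From the singleton clause (¬y1), y1 = False.
Now (y1) is unsatisfied and unit — conflict.
So y3 must be the other value — set y3 = True.
From the singleton clause (y4), y4 = True.
Now (¬y4) is unsatisfied and unit — conflict.
Both values of y3 lead to a conflict.

UNSATISFIABLE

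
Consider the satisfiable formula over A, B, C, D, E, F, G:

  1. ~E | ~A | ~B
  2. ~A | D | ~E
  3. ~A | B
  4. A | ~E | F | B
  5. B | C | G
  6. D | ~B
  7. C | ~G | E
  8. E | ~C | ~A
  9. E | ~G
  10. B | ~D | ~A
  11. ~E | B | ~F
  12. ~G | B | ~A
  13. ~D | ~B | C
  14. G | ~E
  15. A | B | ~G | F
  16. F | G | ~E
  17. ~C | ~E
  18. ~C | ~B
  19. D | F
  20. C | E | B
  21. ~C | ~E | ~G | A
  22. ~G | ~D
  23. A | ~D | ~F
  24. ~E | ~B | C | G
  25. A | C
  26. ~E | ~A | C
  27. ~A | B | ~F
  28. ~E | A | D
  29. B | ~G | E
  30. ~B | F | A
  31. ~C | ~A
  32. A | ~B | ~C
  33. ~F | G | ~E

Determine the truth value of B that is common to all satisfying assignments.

Suppose B = 1.
(D) alone gives D = 1.
(C) alone gives C = 1.
Now (~C) is unsatisfied and unit — conflict.
So every satisfying assignment has B = False.

False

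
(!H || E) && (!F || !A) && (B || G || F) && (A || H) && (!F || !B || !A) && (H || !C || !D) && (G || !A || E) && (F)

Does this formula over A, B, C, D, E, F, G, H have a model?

Satisfiable

(F) alone gives F = true.
(!A) alone gives A = false.
(H) alone gives H = true.
(E) alone gives E = true.
No clause remains; B, C, D, G are free.
A satisfying assignment: A=false; B=false; C=true; D=true; E=true; F=true; G=true; H=true.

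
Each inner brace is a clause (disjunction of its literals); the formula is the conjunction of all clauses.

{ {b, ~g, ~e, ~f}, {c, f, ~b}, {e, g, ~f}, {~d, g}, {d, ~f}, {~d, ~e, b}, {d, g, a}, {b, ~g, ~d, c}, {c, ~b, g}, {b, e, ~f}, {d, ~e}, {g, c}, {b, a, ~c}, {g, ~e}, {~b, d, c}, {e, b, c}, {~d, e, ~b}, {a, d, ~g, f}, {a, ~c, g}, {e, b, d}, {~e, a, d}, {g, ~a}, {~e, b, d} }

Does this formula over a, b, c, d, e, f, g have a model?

Suppose d = 1.
Unit clause (g) forces g = 1.
Suppose e = 1.
Unit clause (b) forces b = 1.
Suppose c = 1.
All clauses hold; a, f can take either value.
A satisfying assignment: a: 1, b: 1, c: 1, d: 1, e: 1, f: 0, g: 1.

Satisfiable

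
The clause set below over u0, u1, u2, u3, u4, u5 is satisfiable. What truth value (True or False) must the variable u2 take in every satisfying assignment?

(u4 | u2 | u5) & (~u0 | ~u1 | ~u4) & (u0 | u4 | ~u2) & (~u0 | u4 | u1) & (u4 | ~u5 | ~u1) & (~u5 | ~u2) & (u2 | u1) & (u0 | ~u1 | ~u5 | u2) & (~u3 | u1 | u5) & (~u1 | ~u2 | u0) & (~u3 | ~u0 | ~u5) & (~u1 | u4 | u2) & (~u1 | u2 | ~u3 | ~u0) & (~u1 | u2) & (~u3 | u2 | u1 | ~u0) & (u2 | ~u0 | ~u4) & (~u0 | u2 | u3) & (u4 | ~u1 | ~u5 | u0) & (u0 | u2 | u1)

True

Suppose u2 = 0.
(u1) alone gives u1 = 1.
Now (~u1) is unsatisfied and unit — conflict.
So every satisfying assignment has u2 = True.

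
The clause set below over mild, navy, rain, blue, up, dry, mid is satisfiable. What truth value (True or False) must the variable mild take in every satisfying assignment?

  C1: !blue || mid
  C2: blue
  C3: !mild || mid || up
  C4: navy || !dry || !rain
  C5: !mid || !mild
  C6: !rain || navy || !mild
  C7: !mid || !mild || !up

Suppose mild = true.
Unit clause (blue) forces blue = true.
Unit clause (mid) forces mid = true.
Now (!mid) is unsatisfied and unit — conflict.
So every satisfying assignment has mild = False.

False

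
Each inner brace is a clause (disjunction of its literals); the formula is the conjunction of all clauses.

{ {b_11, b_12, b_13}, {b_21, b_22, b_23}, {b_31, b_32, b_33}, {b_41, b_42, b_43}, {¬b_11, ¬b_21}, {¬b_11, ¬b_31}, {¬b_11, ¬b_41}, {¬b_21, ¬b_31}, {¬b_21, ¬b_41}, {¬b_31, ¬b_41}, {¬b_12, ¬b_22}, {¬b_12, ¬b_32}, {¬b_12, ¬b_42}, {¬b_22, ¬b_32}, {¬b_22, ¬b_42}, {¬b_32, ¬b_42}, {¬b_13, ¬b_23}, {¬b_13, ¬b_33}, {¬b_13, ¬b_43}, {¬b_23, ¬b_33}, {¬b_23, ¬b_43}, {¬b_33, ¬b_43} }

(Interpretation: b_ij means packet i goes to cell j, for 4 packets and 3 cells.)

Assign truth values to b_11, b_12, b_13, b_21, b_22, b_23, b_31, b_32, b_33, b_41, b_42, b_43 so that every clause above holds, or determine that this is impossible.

UNSATISFIABLE

Suppose b_11 = False.
Suppose b_12 = True.
From the singleton clause (¬b_22), b_22 = False.
From the singleton clause (¬b_32), b_32 = False.
From the singleton clause (¬b_42), b_42 = False.
Suppose b_21 = True.
From the singleton clause (¬b_31), b_31 = False.
From the singleton clause (b_33), b_33 = True.
From the singleton clause (¬b_41), b_41 = False.
From the singleton clause (b_43), b_43 = True.
That conflicts with the unit clause (¬b_43).
So b_21 must be the other value — set b_21 = False.
From the singleton clause (b_23), b_23 = True.
From the singleton clause (¬b_13), b_13 = False.
From the singleton clause (¬b_33), b_33 = False.
From the singleton clause (b_31), b_31 = True.
From the singleton clause (¬b_41), b_41 = False.
From the singleton clause (b_43), b_43 = True.
That conflicts with the unit clause (¬b_43).
Either choice for b_21 ends in contradiction.
So b_12 must be the other value — set b_12 = False.
From the singleton clause (b_13), b_13 = True.
From the singleton clause (¬b_23), b_23 = False.
From the singleton clause (¬b_33), b_33 = False.
From the singleton clause (¬b_43), b_43 = False.
Suppose b_21 = True.
From the singleton clause (¬b_31), b_31 = False.
From the singleton clause (b_32), b_32 = True.
From the singleton clause (¬b_41), b_41 = False.
From the singleton clause (b_42), b_42 = True.
That conflicts with the unit clause (¬b_42).
So b_21 must be the other value — set b_21 = False.
From the singleton clause (b_22), b_22 = True.
From the singleton clause (¬b_32), b_32 = False.
From the singleton clause (b_31), b_31 = True.
From the singleton clause (¬b_41), b_41 = False.
From the singleton clause (b_42), b_42 = True.
That conflicts with the unit clause (¬b_42).
Either choice for b_21 ends in contradiction.
Either choice for b_12 ends in contradiction.
So b_11 must be the other value — set b_11 = True.
From the singleton clause (¬b_21), b_21 = False.
From the singleton clause (¬b_31), b_31 = False.
From the singleton clause (¬b_41), b_41 = False.
Suppose b_22 = True.
From the singleton clause (¬b_12), b_12 = False.
From the singleton clause (¬b_32), b_32 = False.
From the singleton clause (b_33), b_33 = True.
From the singleton clause (¬b_42), b_42 = False.
From the singleton clause (b_43), b_43 = True.
That conflicts with the unit clause (¬b_43).
So b_22 must be the other value — set b_22 = False.
From the singleton clause (b_23), b_23 = True.
From the singleton clause (¬b_13), b_13 = False.
From the singleton clause (¬b_33), b_33 = False.
From the singleton clause (b_32), b_32 = True.
From the singleton clause (¬b_12), b_12 = False.
From the singleton clause (¬b_42), b_42 = False.
From the singleton clause (b_43), b_43 = True.
That conflicts with the unit clause (¬b_43).
Either choice for b_22 ends in contradiction.
Either choice for b_11 ends in contradiction.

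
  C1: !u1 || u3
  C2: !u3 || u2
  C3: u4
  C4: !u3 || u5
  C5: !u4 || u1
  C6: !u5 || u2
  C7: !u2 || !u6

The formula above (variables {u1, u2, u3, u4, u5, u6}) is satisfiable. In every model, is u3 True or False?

True

Suppose u3 = false.
From the singleton clause (!u1), u1 = false.
From the singleton clause (u4), u4 = true.
Now (!u4) is unsatisfied and unit — conflict.
So every satisfying assignment has u3 = True.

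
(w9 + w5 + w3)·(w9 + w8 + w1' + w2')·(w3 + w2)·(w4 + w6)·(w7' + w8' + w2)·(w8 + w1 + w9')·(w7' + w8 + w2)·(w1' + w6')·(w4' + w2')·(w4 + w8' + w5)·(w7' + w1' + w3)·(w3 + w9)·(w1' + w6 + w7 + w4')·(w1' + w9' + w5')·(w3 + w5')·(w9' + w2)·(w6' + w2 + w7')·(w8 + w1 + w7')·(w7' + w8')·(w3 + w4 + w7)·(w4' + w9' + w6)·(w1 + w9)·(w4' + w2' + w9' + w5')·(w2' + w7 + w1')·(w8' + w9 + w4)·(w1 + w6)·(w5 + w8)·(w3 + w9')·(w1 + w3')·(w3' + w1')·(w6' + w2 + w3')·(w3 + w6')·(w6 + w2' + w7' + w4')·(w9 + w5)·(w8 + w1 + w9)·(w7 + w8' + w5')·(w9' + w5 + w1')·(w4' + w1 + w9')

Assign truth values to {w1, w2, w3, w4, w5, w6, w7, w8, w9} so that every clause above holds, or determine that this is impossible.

UNSATISFIABLE

Try w3 = 1.
From the singleton clause (w1), w1 = 1.
That conflicts with the unit clause (w1').
Backtrack on w3: now try w3 = 0.
From the singleton clause (w2), w2 = 1.
From the singleton clause (w4'), w4 = 0.
From the singleton clause (w6), w6 = 1.
That conflicts with the unit clause (w6').
Neither w3 = 1 nor w3 = 0 works.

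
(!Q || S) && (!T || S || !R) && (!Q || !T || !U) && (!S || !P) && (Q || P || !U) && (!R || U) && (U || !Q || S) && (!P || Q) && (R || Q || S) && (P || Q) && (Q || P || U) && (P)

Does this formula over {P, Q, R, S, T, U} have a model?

Unsatisfiable

Unit clause (P) forces P = true.
Unit clause (!S) forces S = false.
Unit clause (!Q) forces Q = false.
Now (Q) is unsatisfied and unit — conflict.
No assignment satisfies every clause.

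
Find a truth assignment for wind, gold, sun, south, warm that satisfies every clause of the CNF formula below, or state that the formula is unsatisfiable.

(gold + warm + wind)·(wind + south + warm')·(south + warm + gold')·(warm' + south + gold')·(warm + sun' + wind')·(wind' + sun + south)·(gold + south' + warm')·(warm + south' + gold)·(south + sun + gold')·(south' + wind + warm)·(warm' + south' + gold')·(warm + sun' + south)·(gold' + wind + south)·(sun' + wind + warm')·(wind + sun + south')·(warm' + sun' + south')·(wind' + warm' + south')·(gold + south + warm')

Suppose gold = 1.
Suppose south = 1.
From the singleton clause (warm'), warm = 0.
From the singleton clause (wind), wind = 1.
From the singleton clause (sun'), sun = 0.
Every clause now holds.

wind: 1; gold: 1; sun: 0; south: 1; warm: 0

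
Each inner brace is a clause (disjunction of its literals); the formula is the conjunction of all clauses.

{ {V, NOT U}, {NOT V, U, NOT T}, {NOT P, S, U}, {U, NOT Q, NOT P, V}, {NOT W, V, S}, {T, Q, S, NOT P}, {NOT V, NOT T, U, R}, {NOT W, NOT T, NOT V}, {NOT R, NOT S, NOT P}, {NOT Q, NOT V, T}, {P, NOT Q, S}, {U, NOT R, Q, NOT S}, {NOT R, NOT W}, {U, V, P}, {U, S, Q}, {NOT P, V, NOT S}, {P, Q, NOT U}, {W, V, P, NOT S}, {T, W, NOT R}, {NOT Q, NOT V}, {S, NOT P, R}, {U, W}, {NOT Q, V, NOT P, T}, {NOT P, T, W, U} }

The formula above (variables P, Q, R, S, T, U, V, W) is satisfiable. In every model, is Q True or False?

False

Suppose Q = true.
Unit clause (NOT V) forces V = false.
Unit clause (NOT U) forces U = false.
Unit clause (NOT P) forces P = false.
But (P) is also a unit clause — contradiction.
So every satisfying assignment has Q = False.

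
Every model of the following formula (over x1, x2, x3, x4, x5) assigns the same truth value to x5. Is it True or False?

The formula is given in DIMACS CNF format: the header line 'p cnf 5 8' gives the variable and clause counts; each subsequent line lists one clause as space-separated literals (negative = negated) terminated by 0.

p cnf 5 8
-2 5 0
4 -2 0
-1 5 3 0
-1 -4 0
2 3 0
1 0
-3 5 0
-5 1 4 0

True

Suppose x5 = False.
Unit clause (¬x2) forces x2 = False.
Unit clause (x3) forces x3 = True.
Now (¬x3) is unsatisfied and unit — conflict.
So every satisfying assignment has x5 = True.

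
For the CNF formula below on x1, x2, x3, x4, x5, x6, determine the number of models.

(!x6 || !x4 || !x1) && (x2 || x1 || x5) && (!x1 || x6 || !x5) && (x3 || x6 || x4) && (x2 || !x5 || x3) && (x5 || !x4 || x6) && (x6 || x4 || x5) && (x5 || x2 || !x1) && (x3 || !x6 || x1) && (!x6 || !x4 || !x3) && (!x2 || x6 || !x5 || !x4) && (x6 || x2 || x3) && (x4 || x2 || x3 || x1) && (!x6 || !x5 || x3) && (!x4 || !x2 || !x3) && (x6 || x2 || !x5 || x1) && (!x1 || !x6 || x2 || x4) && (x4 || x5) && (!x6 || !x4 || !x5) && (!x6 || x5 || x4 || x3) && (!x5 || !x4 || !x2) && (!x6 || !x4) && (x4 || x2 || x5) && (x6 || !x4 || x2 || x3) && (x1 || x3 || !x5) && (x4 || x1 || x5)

4

There are 2^6 = 64 truth assignments over (x1, x2, x3, x4, x5, x6).
Split on x5. With x5 = true, the clauses containing x5 are satisfied and !x5 drops from the rest; 4 of the 2^5 = 32 assignments to the other variables satisfy what remains.
With x5 = false, by the same count on the reduced clause set, 0 assignments work.
(One model: x1=F, x2=F, x3=T, x4=F, x5=T, x6=T.)
Total: 4 + 0 = 4.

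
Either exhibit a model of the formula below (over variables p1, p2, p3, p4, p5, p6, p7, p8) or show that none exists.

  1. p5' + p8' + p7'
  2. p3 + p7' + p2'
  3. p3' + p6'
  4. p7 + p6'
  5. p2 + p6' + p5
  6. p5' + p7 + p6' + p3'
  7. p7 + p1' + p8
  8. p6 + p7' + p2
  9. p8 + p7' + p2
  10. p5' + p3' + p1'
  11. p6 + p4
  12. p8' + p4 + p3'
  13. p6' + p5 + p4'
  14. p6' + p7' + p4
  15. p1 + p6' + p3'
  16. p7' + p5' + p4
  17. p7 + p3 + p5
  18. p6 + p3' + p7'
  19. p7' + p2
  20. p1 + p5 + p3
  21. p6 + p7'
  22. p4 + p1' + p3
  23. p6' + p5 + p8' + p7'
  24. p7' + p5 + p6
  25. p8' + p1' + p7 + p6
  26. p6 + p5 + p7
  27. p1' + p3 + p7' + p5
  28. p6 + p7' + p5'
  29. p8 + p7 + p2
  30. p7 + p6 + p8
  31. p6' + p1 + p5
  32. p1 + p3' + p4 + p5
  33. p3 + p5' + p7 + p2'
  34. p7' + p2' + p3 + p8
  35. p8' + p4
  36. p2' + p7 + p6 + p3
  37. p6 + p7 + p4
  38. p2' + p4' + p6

Branch on p3: set p3 = 0.
Branch on p7: set p7 = 0.
Unit clause (p6') forces p6 = 0.
Unit clause (p4) forces p4 = 1.
Unit clause (p5) forces p5 = 1.
Unit clause (p8) forces p8 = 1.
Unit clause (p1') forces p1 = 0.
Unit clause (p2') forces p2 = 0.
All clauses are satisfied.

p1: 0,  p2: 0,  p3: 0,  p4: 1,  p5: 1,  p6: 0,  p7: 0,  p8: 1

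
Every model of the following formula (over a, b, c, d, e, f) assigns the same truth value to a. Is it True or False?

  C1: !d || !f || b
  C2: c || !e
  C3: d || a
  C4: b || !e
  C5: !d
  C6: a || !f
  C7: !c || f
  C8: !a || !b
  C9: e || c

Suppose a = false.
Unit clause (d) forces d = true.
But (!d) is also a unit clause — contradiction.
So every satisfying assignment has a = True.

True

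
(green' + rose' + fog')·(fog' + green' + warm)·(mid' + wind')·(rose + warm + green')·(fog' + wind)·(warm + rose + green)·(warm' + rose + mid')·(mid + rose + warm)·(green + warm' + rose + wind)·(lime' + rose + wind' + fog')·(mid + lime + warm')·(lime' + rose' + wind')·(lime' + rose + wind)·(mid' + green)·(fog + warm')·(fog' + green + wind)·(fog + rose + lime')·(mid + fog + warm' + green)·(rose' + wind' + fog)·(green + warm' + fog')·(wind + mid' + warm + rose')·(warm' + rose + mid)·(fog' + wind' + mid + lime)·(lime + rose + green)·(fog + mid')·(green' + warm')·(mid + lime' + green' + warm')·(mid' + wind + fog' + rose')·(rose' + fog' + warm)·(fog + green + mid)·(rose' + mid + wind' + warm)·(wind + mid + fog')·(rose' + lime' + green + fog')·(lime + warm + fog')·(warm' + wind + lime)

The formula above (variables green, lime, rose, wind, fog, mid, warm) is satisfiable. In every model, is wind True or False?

Suppose wind = 1.
The clause (mid') is unit, so mid = 0.
Suppose rose = 1.
The clause (lime') is unit, so lime = 0.
The clause (warm') is unit, so warm = 0.
But (warm) is also a unit clause — contradiction.
Undo rose and try rose = 0.
The clause (warm) is unit, so warm = 1.
But (warm') is also a unit clause — contradiction.
Both values of rose lead to a conflict.
So every satisfying assignment has wind = False.

False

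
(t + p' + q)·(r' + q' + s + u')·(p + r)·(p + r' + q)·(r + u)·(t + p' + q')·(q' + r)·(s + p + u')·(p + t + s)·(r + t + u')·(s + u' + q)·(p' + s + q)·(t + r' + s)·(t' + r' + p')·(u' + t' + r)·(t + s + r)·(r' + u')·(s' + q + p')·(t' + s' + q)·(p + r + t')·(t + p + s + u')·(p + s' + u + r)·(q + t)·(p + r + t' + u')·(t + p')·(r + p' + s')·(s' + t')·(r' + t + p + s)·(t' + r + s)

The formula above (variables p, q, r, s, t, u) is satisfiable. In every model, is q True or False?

Suppose q = 0.
Unit clause (t) forces t = 1.
Unit clause (s') forces s = 0.
Unit clause (u') forces u = 0.
Unit clause (r) forces r = 1.
Unit clause (p) forces p = 1.
That conflicts with the unit clause (p').
So every satisfying assignment has q = True.

True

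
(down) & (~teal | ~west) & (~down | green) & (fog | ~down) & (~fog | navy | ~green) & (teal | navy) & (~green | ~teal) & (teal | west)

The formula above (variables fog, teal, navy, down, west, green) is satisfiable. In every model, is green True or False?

True

Suppose green = 0.
From the singleton clause (down), down = 1.
But (~down) is also a unit clause — contradiction.
So every satisfying assignment has green = True.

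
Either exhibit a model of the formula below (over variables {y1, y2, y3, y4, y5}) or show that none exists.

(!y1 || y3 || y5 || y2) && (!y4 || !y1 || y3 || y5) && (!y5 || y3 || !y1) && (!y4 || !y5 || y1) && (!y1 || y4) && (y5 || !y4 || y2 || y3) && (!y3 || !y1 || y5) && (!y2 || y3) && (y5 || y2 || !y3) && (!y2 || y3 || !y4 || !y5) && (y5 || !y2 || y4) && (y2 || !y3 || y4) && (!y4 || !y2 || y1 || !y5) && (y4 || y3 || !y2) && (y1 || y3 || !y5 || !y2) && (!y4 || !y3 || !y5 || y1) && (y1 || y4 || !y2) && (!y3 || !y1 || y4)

y1 ↦ false,  y2 ↦ false,  y3 ↦ false,  y4 ↦ false,  y5 ↦ false

Suppose y1 = false.
Suppose y4 = false.
The clause (!y2) is unit, so y2 = false.
The clause (!y3) is unit, so y3 = false.
No clause remains; y5 is free.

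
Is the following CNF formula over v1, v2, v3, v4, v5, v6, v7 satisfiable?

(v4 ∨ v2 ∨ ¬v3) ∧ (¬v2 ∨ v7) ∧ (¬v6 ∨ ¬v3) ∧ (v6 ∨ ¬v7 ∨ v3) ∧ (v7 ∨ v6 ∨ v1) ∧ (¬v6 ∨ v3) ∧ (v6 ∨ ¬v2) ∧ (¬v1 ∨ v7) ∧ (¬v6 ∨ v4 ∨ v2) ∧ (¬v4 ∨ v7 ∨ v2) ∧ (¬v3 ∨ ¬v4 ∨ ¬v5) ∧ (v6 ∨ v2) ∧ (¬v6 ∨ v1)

No, unsatisfiable

Branch on v2: set v2 = False.
(v6) alone gives v6 = True.
(¬v3) alone gives v3 = False.
Now (v3) is unsatisfied and unit — conflict.
Undo v2 and try v2 = True.
(v7) alone gives v7 = True.
(v6) alone gives v6 = True.
(¬v3) alone gives v3 = False.
Now (v3) is unsatisfied and unit — conflict.
Both values of v2 lead to a conflict.
No assignment satisfies every clause.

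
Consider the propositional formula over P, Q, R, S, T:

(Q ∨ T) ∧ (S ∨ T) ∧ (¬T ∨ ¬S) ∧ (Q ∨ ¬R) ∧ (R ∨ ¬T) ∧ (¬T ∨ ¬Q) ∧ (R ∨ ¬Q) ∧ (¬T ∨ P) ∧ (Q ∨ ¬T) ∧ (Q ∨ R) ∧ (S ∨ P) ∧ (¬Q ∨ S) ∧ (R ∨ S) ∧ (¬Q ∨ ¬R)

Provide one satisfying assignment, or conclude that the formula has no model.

Suppose Q = True.
From the singleton clause (¬T), T = False.
From the singleton clause (S), S = True.
From the singleton clause (R), R = True.
But (¬R) is also a unit clause — contradiction.
Backtrack on Q: now try Q = False.
From the singleton clause (T), T = True.
But (¬T) is also a unit clause — contradiction.
Both values of Q lead to a conflict.

UNSATISFIABLE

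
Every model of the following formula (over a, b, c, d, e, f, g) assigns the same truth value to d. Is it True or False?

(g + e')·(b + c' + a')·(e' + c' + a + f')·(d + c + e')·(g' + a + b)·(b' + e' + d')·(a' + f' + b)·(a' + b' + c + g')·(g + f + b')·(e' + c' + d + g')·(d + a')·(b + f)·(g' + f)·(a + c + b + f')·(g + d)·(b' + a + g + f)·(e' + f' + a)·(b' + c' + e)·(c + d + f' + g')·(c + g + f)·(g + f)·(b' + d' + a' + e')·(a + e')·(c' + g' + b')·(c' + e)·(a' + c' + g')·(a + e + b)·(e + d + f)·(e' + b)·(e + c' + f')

True

Suppose d = 0.
Unit clause (a') forces a = 0.
Unit clause (g) forces g = 1.
Unit clause (b) forces b = 1.
Unit clause (f) forces f = 1.
Unit clause (e') forces e = 0.
Unit clause (c') forces c = 0.
But (c) is also a unit clause — contradiction.
So every satisfying assignment has d = True.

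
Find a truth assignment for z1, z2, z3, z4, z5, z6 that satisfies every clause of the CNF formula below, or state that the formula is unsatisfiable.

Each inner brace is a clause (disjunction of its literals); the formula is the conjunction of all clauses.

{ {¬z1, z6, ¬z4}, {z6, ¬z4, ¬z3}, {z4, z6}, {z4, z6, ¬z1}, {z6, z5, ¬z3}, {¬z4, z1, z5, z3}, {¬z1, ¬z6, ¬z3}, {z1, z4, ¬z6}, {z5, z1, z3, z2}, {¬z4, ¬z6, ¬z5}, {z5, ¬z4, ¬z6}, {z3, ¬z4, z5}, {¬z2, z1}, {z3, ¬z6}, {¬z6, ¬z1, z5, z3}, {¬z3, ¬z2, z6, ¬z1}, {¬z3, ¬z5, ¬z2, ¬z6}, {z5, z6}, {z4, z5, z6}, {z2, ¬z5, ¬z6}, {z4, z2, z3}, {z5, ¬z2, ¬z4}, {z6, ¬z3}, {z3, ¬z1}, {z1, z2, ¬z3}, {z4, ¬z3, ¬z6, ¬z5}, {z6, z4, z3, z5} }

z1=False,  z2=False,  z3=False,  z4=True,  z5=True,  z6=False

Suppose z4 = True.
Suppose z1 = False.
(¬z2) alone gives z2 = False.
(¬z3) alone gives z3 = False.
(z5) alone gives z5 = True.
(¬z6) alone gives z6 = False.
Every clause now holds.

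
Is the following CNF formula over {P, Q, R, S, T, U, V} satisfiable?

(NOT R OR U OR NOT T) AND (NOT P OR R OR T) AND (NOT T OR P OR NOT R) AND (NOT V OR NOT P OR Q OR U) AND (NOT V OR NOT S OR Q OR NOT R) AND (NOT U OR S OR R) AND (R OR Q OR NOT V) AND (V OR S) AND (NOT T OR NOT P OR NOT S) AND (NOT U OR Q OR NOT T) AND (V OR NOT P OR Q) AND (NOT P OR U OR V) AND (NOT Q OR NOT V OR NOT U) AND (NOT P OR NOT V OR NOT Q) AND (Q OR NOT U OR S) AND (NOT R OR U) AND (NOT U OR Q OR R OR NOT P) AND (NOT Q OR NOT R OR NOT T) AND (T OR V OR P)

Yes

Suppose V = true.
Suppose R = false.
Unit clause (Q) forces Q = true.
Unit clause (NOT U) forces U = false.
Unit clause (NOT P) forces P = false.
No clause remains; S, T are free.
A satisfying assignment: P=false, Q=true, R=false, S=false, T=false, U=false, V=true.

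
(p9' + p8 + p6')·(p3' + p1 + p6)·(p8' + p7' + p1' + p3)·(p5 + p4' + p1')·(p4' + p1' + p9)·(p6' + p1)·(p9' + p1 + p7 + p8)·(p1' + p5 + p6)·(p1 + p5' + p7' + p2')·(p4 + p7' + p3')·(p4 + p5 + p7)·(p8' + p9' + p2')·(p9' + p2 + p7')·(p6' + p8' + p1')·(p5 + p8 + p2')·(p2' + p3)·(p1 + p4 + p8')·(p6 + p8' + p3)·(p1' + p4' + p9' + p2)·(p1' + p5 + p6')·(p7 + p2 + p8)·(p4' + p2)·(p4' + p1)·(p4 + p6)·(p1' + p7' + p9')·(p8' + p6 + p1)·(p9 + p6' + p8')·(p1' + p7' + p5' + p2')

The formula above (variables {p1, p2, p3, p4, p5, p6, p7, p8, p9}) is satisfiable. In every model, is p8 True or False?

Suppose p8 = 1.
Case p6 = 0:
From the singleton clause (p3), p3 = 1.
From the singleton clause (p1), p1 = 1.
From the singleton clause (p5), p5 = 1.
From the singleton clause (p4), p4 = 1.
From the singleton clause (p9), p9 = 1.
From the singleton clause (p2'), p2 = 0.
But (p2) is also a unit clause — contradiction.
Undo p6 and try p6 = 1.
From the singleton clause (p1), p1 = 1.
But (p1') is also a unit clause — contradiction.
Either choice for p6 ends in contradiction.
So every satisfying assignment has p8 = False.

False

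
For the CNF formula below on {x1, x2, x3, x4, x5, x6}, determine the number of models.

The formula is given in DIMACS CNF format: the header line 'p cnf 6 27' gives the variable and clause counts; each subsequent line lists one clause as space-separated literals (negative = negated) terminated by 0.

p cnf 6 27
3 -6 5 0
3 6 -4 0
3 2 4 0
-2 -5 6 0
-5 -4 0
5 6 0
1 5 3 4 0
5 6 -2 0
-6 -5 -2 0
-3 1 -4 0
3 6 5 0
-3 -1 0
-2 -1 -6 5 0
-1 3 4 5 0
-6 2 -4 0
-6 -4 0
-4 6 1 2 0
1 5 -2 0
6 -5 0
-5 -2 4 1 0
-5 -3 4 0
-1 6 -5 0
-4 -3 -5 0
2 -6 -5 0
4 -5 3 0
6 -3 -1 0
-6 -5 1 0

There are 2^6 = 64 truth assignments over (x1, x2, x3, x4, x5, x6).
Split on x4. With x4 = True, the clauses containing x4 are satisfied and ¬x4 drops from the rest; 0 of the 2^5 = 32 assignments to the other variables satisfy what remains.
With x4 = False, by the same count on the reduced clause set, 1 assignment works.
Total: 0 + 1 = 1.

1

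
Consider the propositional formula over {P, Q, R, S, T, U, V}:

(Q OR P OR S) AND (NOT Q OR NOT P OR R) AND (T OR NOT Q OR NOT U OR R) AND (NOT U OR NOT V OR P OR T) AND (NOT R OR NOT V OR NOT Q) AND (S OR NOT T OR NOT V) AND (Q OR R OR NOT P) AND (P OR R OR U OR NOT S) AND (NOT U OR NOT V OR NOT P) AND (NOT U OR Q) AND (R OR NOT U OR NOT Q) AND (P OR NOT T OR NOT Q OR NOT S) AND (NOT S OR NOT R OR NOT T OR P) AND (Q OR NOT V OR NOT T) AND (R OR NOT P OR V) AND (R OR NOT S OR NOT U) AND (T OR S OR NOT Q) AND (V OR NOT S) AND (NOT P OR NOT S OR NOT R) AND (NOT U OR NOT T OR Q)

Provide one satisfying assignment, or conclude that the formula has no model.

Try U = true.
The clause (Q) is unit, so Q = true.
The clause (R) is unit, so R = true.
The clause (NOT V) is unit, so V = false.
The clause (NOT S) is unit, so S = false.
The clause (T) is unit, so T = true.
No clause remains; P is free.

P ↦ true, Q ↦ true, R ↦ true, S ↦ false, T ↦ true, U ↦ true, V ↦ false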